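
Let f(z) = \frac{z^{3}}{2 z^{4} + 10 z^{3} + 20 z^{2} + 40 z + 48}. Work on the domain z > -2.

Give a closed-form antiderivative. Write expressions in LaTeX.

Factor the denominator (2 \left(z + 2\right) \left(z + 3\right) \left(z^{2} + 4\right)) and decompose: f = - \frac{z + 10}{26 \left(z^{2} + 4\right)} + \frac{27}{26 \left(z + 3\right)} - \frac{1}{2 \left(z + 2\right)}; each piece integrates to a log, atan, or power term.
Check: d/dz[- \frac{\log{\left(z + 2 \right)}}{2} + \frac{27 \log{\left(z + 3 \right)}}{26} - \frac{\log{\left(z^{2} + 4 \right)}}{52} - \frac{5 \operatorname{atan}{\left(\frac{z}{2} \right)}}{26}] = \frac{z^{3}}{2 z^{4} + 10 z^{3} + 20 z^{2} + 40 z + 48} = f(z).

An antiderivative is F(z) = - \frac{\log{\left(z + 2 \right)}}{2} + \frac{27 \log{\left(z + 3 \right)}}{26} - \frac{\log{\left(z^{2} + 4 \right)}}{52} - \frac{5 \operatorname{atan}{\left(\frac{z}{2} \right)}}{26}.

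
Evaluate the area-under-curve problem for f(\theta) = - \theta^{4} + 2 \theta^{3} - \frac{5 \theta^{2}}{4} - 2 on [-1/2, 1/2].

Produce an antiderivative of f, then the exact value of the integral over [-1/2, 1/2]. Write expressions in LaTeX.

The integrand splits into summands that can be handled one at a time.
F(\theta) = - \frac{\theta^{5}}{5} + \frac{\theta^{4}}{2} - \frac{5 \theta^{3}}{12} - 2 \theta is an antiderivative of f.
Check: d/d\theta[- \frac{\theta^{5}}{5} + \frac{\theta^{4}}{2} - \frac{5 \theta^{3}}{12} - 2 \theta] = - \theta^{4} + 2 \theta^{3} - \frac{5 \theta^{2}}{4} - 2 = f(\theta).
F(1/2) = - \frac{493}{480}; F(-1/2) = \frac{523}{480}.
Integral = F(1/2) - F(-1/2) = - \frac{127}{60}.

Antiderivative: F(\theta) = - \frac{\theta^{5}}{5} + \frac{\theta^{4}}{2} - \frac{5 \theta^{3}}{12} - 2 \theta; value = - \frac{127}{60}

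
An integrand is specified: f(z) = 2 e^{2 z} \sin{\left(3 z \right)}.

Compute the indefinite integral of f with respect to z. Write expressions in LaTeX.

F(z) = \frac{4 e^{2 z} \sin{\left(3 z \right)}}{13} - \frac{6 e^{2 z} \cos{\left(3 z \right)}}{13} + C

Differentiate the proposed F(z) back; it has to land on f(z) exactly.
Check: d/dz[\frac{4 e^{2 z} \sin{\left(3 z \right)}}{13} - \frac{6 e^{2 z} \cos{\left(3 z \right)}}{13}] = 2 e^{2 z} \sin{\left(3 z \right)} = f(z).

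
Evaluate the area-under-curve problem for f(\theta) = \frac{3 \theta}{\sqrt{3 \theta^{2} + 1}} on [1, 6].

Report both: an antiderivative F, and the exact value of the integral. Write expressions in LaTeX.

Antiderivative: F(\theta) = \sqrt{3 \theta^{2} + 1}; value = -2 + \sqrt{109}

The substitution u = 3 \theta^{2} + 1 works: f is exactly (dF/du)*(du/d\theta) for that inner function.
F(\theta) = \sqrt{3 \theta^{2} + 1} is an antiderivative of f.
Check: d/d\theta[\sqrt{3 \theta^{2} + 1}] = \frac{3 \theta}{\sqrt{3 \theta^{2} + 1}} = f(\theta).
F(6) = \sqrt{109}; F(1) = 2.
Integral = F(6) - F(1) = -2 + \sqrt{109}.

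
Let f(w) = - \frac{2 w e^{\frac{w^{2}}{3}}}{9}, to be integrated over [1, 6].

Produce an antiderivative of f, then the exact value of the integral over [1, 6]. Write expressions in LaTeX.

The substitution u = \frac{w^{2}}{3} works: f is exactly (dF/du)*(du/dw) for that inner function.
F(w) = - \frac{e^{\frac{w^{2}}{3}}}{3} is an antiderivative of f.
Check: d/dw[- \frac{e^{\frac{w^{2}}{3}}}{3}] = - \frac{2 w e^{\frac{w^{2}}{3}}}{9} = f(w).
F(6) = - \frac{e^{12}}{3}; F(1) = - \frac{e^{\frac{1}{3}}}{3}.
Integral = F(6) - F(1) = - \frac{e^{12}}{3} + \frac{e^{\frac{1}{3}}}{3}.

Antiderivative: F(w) = - \frac{e^{\frac{w^{2}}{3}}}{3}; value = - \frac{e^{12}}{3} + \frac{e^{\frac{1}{3}}}{3}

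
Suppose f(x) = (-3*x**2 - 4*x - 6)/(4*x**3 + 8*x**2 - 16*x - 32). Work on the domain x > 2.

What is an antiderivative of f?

The denominator factors as 4*(x - 2)*(x + 2)**2; partial fractions split f into directly integrable pieces: -11/(32*(x + 2)) + 5/(8*(x + 2)**2) - 13/(32*(x - 2)).
Check: d/dx[-13*log(x - 2)/32 - 11*log(x + 2)/32 - 5/(8*x + 16)] = (-3*x**2 - 4*x - 6)/(4*x**3 + 8*x**2 - 16*x - 32) = f(x).

An antiderivative is F(x) = -13*log(x - 2)/32 - 11*log(x + 2)/32 - 5/(8*x + 16).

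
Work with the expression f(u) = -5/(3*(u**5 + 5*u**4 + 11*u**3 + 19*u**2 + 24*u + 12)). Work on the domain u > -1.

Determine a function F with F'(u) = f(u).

An antiderivative is F(u) = -5*log(u + 1)/12 + 55*log(u + 2)/147 + 25*log(u**2 + 3)/1176 + 55*sqrt(3)*atan(sqrt(3)*u/3)/1764 - 5/(21*u + 42).

Factor the denominator (3*(u + 1)*(u + 2)**2*(u**2 + 3)) and decompose: f = 5*(5*u + 11)/(588*(u**2 + 3)) + 55/(147*(u + 2)) + 5/(21*(u + 2)**2) - 5/(12*(u + 1)); each piece integrates to a log, atan, or power term.
Check: d/du[-5*log(u + 1)/12 + 55*log(u + 2)/147 + 25*log(u**2 + 3)/1176 + 55*sqrt(3)*atan(sqrt(3)*u/3)/1764 - 5/(21*u + 42)] = -5/(3*u**5 + 15*u**4 + 33*u**3 + 57*u**2 + 72*u + 36), which equals f(u).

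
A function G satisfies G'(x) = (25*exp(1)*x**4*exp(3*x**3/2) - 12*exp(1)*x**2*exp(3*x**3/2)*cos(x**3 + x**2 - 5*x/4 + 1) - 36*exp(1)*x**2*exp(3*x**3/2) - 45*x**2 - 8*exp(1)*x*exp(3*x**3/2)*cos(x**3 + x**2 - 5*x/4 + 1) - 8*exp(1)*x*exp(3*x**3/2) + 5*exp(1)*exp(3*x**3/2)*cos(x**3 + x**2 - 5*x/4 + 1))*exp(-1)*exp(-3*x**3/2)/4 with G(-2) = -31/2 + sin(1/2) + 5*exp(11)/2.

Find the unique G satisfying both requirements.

Differentiate the proposed G(x) back; it has to land on the given G'(x).
A general antiderivative is 5*x**5/4 - 3*x**3 - x**2 + 5*exp(-3*x**3/2 - 1)/2 - sin(x**3 + x**2 - 5*x/4 + 1) + 4 + C.
The condition gives C = -31/2 + sin(1/2) + 5*exp(11)/2 - (-16 + sin(1/2) + 5*exp(11)/2) = 1/2.
So G(x) = (5*exp(1)*x**5*exp(3*x**3/2) - 12*exp(1)*x**3*exp(3*x**3/2) - 4*exp(1)*x**2*exp(3*x**3/2) - 4*exp(1)*exp(3*x**3/2)*sin(x**3 + x**2 - 5*x/4 + 1) + 18*exp(1)*exp(3*x**3/2) + 10)*exp(-1)*exp(-3*x**3/2)/4.
Check: d/dx[(5*exp(1)*x**5*exp(3*x**3/2) - 12*exp(1)*x**3*exp(3*x**3/2) - 4*exp(1)*x**2*exp(3*x**3/2) - 4*exp(1)*exp(3*x**3/2)*sin(x**3 + x**2 - 5*x/4 + 1) + 18*exp(1)*exp(3*x**3/2) + 10)*exp(-1)*exp(-3*x**3/2)/4] = (25*exp(1)*x**4*exp(3*x**3/2) - 12*exp(1)*x**2*exp(3*x**3/2)*cos(x**3 + x**2 - 5*x/4 + 1) - 36*exp(1)*x**2*exp(3*x**3/2) - 45*x**2 - 8*exp(1)*x*exp(3*x**3/2)*cos(x**3 + x**2 - 5*x/4 + 1) - 8*exp(1)*x*exp(3*x**3/2) + 5*exp(1)*exp(3*x**3/2)*cos(x**3 + x**2 - 5*x/4 + 1))*exp(-1)*exp(-3*x**3/2)/4 = G'(x).

G(x) = (5*exp(1)*x**5*exp(3*x**3/2) - 12*exp(1)*x**3*exp(3*x**3/2) - 4*exp(1)*x**2*exp(3*x**3/2) - 4*exp(1)*exp(3*x**3/2)*sin(x**3 + x**2 - 5*x/4 + 1) + 18*exp(1)*exp(3*x**3/2) + 10)*exp(-1)*exp(-3*x**3/2)/4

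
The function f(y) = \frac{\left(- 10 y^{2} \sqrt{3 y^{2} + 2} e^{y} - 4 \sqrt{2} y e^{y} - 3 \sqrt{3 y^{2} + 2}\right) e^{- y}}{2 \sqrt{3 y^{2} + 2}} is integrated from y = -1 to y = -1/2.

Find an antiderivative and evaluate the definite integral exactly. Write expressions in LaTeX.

Antiderivative: F(y) = - \frac{5 y^{3}}{3} - \frac{4 \sqrt{\frac{3 y^{2}}{2} + 1}}{3} + \frac{3 e^{- y}}{2}; value = - \frac{3 e}{2} - \frac{\sqrt{22}}{3} - \frac{35}{24} + \frac{2 \sqrt{10}}{3} + \frac{3 e^{\frac{1}{2}}}{2}

A candidate is checked by its d/dy: the result must match f(y).
F(y) = - \frac{5 y^{3}}{3} - \frac{4 \sqrt{\frac{3 y^{2}}{2} + 1}}{3} + \frac{3 e^{- y}}{2} is an antiderivative of f.
Check: d/dy[- \frac{5 y^{3}}{3} - \frac{4 \sqrt{\frac{3 y^{2}}{2} + 1}}{3} + \frac{3 e^{- y}}{2}] = \frac{\left(- 10 y^{2} \sqrt{3 y^{2} + 2} e^{y} - 4 \sqrt{2} y e^{y} - 3 \sqrt{3 y^{2} + 2}\right) e^{- y}}{2 \sqrt{3 y^{2} + 2}} = f(y).
F(-1/2) = - \frac{\sqrt{22}}{3} + \frac{5}{24} + \frac{3 e^{\frac{1}{2}}}{2}; F(-1) = - \frac{2 \sqrt{10}}{3} + \frac{5}{3} + \frac{3 e}{2}.
Integral = F(-1/2) - F(-1) = - \frac{3 e}{2} - \frac{\sqrt{22}}{3} - \frac{35}{24} + \frac{2 \sqrt{10}}{3} + \frac{3 e^{\frac{1}{2}}}{2}.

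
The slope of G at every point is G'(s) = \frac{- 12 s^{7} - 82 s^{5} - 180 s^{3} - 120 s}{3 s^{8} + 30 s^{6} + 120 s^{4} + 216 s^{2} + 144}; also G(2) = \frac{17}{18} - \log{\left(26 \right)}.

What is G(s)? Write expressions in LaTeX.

G(s) = - \frac{3 s^{2} \log{\left(\frac{s^{4}}{2} + 3 s^{2} + 6 \right)} - 3 s^{2} + 6 \log{\left(\frac{s^{4}}{2} + 3 s^{2} + 6 \right)} - 5}{3 \left(s^{2} + 2\right)}

A candidate passes only if d/ds[G] lands on the given G'(s) exactly.
A general antiderivative is - \log{\left(\frac{s^{4}}{2} + 3 s^{2} + 6 \right)} - \frac{1}{3 s^{2} + 6} + C.
The condition gives C = \frac{17}{18} - \log{\left(26 \right)} - (- \log{\left(26 \right)} - \frac{1}{18}) = 1.
So G(s) = - \frac{3 s^{2} \log{\left(\frac{s^{4}}{2} + 3 s^{2} + 6 \right)} - 3 s^{2} + 6 \log{\left(\frac{s^{4}}{2} + 3 s^{2} + 6 \right)} - 5}{3 \left(s^{2} + 2\right)}.
Check: d/ds[- \frac{3 s^{2} \log{\left(\frac{s^{4}}{2} + 3 s^{2} + 6 \right)} - 3 s^{2} + 6 \log{\left(\frac{s^{4}}{2} + 3 s^{2} + 6 \right)} - 5}{3 \left(s^{2} + 2\right)}] = \frac{- 12 s^{7} - 82 s^{5} - 180 s^{3} - 120 s}{3 s^{8} + 30 s^{6} + 120 s^{4} + 216 s^{2} + 144} = G'(s).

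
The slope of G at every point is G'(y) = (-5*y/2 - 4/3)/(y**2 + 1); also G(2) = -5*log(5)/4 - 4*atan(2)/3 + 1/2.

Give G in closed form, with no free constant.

G(y) = -(15*log(y**2 + 1) + 16*atan(y) - 6)/12

Recover the given G'(y) by differentiating a candidate G(y); any mismatch rules it out.
A general antiderivative is -5*log(y**2 + 1)/4 - 4*atan(y)/3 + C.
The condition gives C = -5*log(5)/4 - 4*atan(2)/3 + 1/2 - (-5*log(5)/4 - 4*atan(2)/3) = 1/2.
So G(y) = -(15*log(y**2 + 1) + 16*atan(y) - 6)/12.
Check: d/dy[-(15*log(y**2 + 1) + 16*atan(y) - 6)/12] = (-15*y - 8)/(6*y**2 + 6), which equals G'(y).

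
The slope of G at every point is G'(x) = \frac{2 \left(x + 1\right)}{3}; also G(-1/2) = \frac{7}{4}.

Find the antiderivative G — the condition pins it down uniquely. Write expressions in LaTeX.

Any candidate G(x) must reproduce the stated G'(x) exactly.
A general antiderivative is \frac{x^{2}}{3} + \frac{2 x}{3} + C.
The condition gives C = \frac{7}{4} - (- \frac{1}{4}) = 2.
So G(x) = \frac{x^{2}}{3} + \frac{2 x}{3} + 2.
Check: d/dx[\frac{x^{2}}{3} + \frac{2 x}{3} + 2] = \frac{2 x}{3} + \frac{2}{3}, which equals G'(x).

G(x) = \frac{x^{2}}{3} + \frac{2 x}{3} + 2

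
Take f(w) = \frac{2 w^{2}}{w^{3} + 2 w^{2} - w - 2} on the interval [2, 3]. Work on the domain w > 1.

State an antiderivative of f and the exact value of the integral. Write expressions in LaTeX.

Antiderivative: F(w) = \frac{\log{\left(w - 1 \right)}}{3} - \log{\left(w + 1 \right)} + \frac{8 \log{\left(w + 2 \right)}}{3}; value = - \frac{11 \log{\left(4 \right)}}{3} + \frac{\log{\left(2 \right)}}{3} + \log{\left(3 \right)} + \frac{8 \log{\left(5 \right)}}{3}

The denominator factors as \left(w - 1\right) \left(w + 1\right) \left(w + 2\right); partial fractions split f into directly integrable pieces: \frac{8}{3 \left(w + 2\right)} - \frac{1}{w + 1} + \frac{1}{3 \left(w - 1\right)}.
F(w) = \frac{\log{\left(w - 1 \right)}}{3} - \log{\left(w + 1 \right)} + \frac{8 \log{\left(w + 2 \right)}}{3} is an antiderivative of f.
Check: d/dw[\frac{\log{\left(w - 1 \right)}}{3} - \log{\left(w + 1 \right)} + \frac{8 \log{\left(w + 2 \right)}}{3}] = \frac{2 w^{2}}{w^{3} + 2 w^{2} - w - 2} = f(w).
F(3) = - \log{\left(4 \right)} + \frac{\log{\left(2 \right)}}{3} + \frac{8 \log{\left(5 \right)}}{3}; F(2) = - \log{\left(3 \right)} + \frac{8 \log{\left(4 \right)}}{3}.
Integral = F(3) - F(2) = - \frac{11 \log{\left(4 \right)}}{3} + \frac{\log{\left(2 \right)}}{3} + \log{\left(3 \right)} + \frac{8 \log{\left(5 \right)}}{3}.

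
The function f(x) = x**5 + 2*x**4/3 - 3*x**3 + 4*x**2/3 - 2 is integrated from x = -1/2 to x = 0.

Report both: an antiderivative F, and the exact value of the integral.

Antiderivative: F(x) = x**6/6 + 2*x**5/15 - 3*x**4/4 + 4*x**3/9 - 2*x; value = -5161/5760

Integrate term by term and add the pieces.
F(x) = x**6/6 + 2*x**5/15 - 3*x**4/4 + 4*x**3/9 - 2*x is an antiderivative of f.
Check: d/dx[x**6/6 + 2*x**5/15 - 3*x**4/4 + 4*x**3/9 - 2*x] = x**5 + 2*x**4/3 - 3*x**3 + 4*x**2/3 - 2 = f(x).
F(0) = 0; F(-1/2) = 5161/5760.
Integral = F(0) - F(-1/2) = -5161/5760.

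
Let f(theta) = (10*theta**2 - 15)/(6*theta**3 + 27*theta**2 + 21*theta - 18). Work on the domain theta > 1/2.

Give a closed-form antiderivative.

The denominator factors as 3*(theta + 2)*(theta + 3)*(2*theta - 1); partial fractions split f into directly integrable pieces: -10/(21*(2*theta - 1)) + 25/(7*(theta + 3)) - 5/(3*(theta + 2)).
Check: d/dtheta[5*(-log(theta - 1/2) - 7*log(theta + 2) + 15*log(theta + 3))/21] = (10*theta**2 - 15)/(6*theta**3 + 27*theta**2 + 21*theta - 18) = f(theta).

An antiderivative is F(theta) = 5*(-log(theta - 1/2) - 7*log(theta + 2) + 15*log(theta + 3))/21.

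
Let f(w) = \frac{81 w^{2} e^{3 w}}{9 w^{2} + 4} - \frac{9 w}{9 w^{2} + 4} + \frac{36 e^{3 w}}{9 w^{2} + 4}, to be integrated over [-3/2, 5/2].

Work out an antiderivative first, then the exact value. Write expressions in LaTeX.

Antiderivative: F(w) = \frac{6 e^{3 w} - \log{\left(3 w^{2} + \frac{4}{3} \right)}}{2}; value = - \frac{\log{\left(\frac{241}{12} \right)}}{2} - \frac{3}{e^{\frac{9}{2}}} + \frac{\log{\left(\frac{97}{12} \right)}}{2} + 3 e^{\frac{15}{2}}

The integrand splits into summands that can be handled one at a time.
F(w) = \frac{6 e^{3 w} - \log{\left(3 w^{2} + \frac{4}{3} \right)}}{2} is an antiderivative of f.
Check: d/dw[\frac{6 e^{3 w} - \log{\left(3 w^{2} + \frac{4}{3} \right)}}{2}] = \frac{81 w^{2} e^{3 w} - 9 w + 36 e^{3 w}}{9 w^{2} + 4}, which equals f(w).
F(5/2) = - \frac{\log{\left(\frac{241}{12} \right)}}{2} + 3 e^{\frac{15}{2}}; F(-3/2) = - \frac{\log{\left(\frac{97}{12} \right)}}{2} + \frac{3}{e^{\frac{9}{2}}}.
Integral = F(5/2) - F(-3/2) = - \frac{\log{\left(\frac{241}{12} \right)}}{2} - \frac{3}{e^{\frac{9}{2}}} + \frac{\log{\left(\frac{97}{12} \right)}}{2} + 3 e^{\frac{15}{2}}.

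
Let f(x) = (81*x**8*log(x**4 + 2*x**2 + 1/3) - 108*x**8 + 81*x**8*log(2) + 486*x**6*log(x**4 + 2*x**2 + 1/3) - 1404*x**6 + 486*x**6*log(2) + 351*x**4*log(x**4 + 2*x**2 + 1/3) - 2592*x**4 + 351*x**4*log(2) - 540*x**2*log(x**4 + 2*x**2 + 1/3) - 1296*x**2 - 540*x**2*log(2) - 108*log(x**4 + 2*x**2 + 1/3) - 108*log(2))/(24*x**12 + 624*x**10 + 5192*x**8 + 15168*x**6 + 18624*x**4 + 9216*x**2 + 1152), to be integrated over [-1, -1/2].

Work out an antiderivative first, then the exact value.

For F(x) to be correct the identity F'(x) - f(x) = 0 must hold.
F(x) = -3*x*log(2*x**4 + 4*x**2 + 2/3)/(8*(x**4/3 + 4*x**2 + 4)) is an antiderivative of f.
Check: d/dx[-3*x*log(2*x**4 + 4*x**2 + 2/3)/(8*(x**4/3 + 4*x**2 + 4))] = (81*x**8*log(x**4 + 2*x**2 + 1/3) - 108*x**8 + 81*x**8*log(2) + 486*x**6*log(x**4 + 2*x**2 + 1/3) - 1404*x**6 + 486*x**6*log(2) + 351*x**4*log(x**4 + 2*x**2 + 1/3) - 2592*x**4 + 351*x**4*log(2) - 540*x**2*log(x**4 + 2*x**2 + 1/3) - 1296*x**2 - 540*x**2*log(2) - 108*log(x**4 + 2*x**2 + 1/3) - 108*log(2))/(24*x**12 + 624*x**10 + 5192*x**8 + 15168*x**6 + 18624*x**4 + 9216*x**2 + 1152) = f(x).
F(-1/2) = 9*log(43/24)/241; F(-1) = 9*log(20/3)/200.
Integral = F(-1/2) - F(-1) = -9*log(20/3)/200 + 9*log(43/24)/241.

Antiderivative: F(x) = -3*x*log(2*x**4 + 4*x**2 + 2/3)/(8*(x**4/3 + 4*x**2 + 4)); value = -9*log(20/3)/200 + 9*log(43/24)/241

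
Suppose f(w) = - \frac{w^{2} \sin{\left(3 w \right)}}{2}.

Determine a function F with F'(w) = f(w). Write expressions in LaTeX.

A first test for any F(w): its w-derivative must equal f(w) identically.
Check: d/dw[\frac{9 w^{2} \cos{\left(3 w \right)} - 6 w \sin{\left(3 w \right)} - 2 \cos{\left(3 w \right)}}{54}] = - \frac{w^{2} \sin{\left(3 w \right)}}{2} = f(w).

An antiderivative is F(w) = \frac{9 w^{2} \cos{\left(3 w \right)} - 6 w \sin{\left(3 w \right)} - 2 \cos{\left(3 w \right)}}{54}.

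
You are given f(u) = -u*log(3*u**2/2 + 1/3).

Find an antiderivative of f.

An antiderivative is F(u) = -u**2*log(3*u**2/2 + 1/3)/2 + u**2/2 - log(9*u**2 + 2)/9.

Any candidate F(u) must reproduce f(u) exactly when differentiated.
Check: d/du[-u**2*log(3*u**2/2 + 1/3)/2 + u**2/2 - log(9*u**2 + 2)/9] = -u*log(9*u**2 + 2) + u*log(6), which equals f(u).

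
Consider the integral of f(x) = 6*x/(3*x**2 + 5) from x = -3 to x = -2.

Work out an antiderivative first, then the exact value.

The substitution u = x**2 + 5/3 works: f is exactly (dF/du)*(du/dx) for that inner function.
F(x) = log(x**2 + 5/3) is an antiderivative of f.
Check: d/dx[log(x**2 + 5/3)] = 6*x/(3*x**2 + 5) = f(x).
F(-2) = log(17/3); F(-3) = log(32/3).
Integral = F(-2) - F(-3) = -log(32/3) + log(17/3).

Antiderivative: F(x) = log(x**2 + 5/3); value = -log(32/3) + log(17/3)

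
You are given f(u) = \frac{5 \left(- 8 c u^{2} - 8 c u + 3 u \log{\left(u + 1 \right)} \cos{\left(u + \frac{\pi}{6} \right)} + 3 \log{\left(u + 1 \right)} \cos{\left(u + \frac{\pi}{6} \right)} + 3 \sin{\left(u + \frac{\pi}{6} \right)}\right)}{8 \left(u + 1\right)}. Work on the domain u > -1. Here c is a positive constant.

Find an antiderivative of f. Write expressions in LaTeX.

An antiderivative is F(u) = - \frac{5 c u^{2}}{2} + \frac{15 \log{\left(u + 1 \right)} \sin{\left(u + \frac{\pi}{6} \right)}}{8}.

A first test for any F(u): its u-derivative must equal f(u) identically.
Check: d/du[- \frac{5 c u^{2}}{2} + \frac{15 \log{\left(u + 1 \right)} \sin{\left(u + \frac{\pi}{6} \right)}}{8}] = \frac{- 40 c u^{2} - 40 c u + 15 u \log{\left(u + 1 \right)} \cos{\left(u + \frac{\pi}{6} \right)} + 15 \log{\left(u + 1 \right)} \cos{\left(u + \frac{\pi}{6} \right)} + 15 \sin{\left(u + \frac{\pi}{6} \right)}}{8 u + 8}, which equals f(u).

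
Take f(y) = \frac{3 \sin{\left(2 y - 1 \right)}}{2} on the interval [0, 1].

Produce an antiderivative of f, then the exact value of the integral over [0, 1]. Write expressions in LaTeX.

Antiderivative: F(y) = - \frac{3 \cos{\left(2 y - 1 \right)}}{4}; value = 0

Since d/dy undoes antidifferentiation here, F'(y) = f(y) is required of F(y).
F(y) = - \frac{3 \cos{\left(2 y - 1 \right)}}{4} is an antiderivative of f.
Check: d/dy[- \frac{3 \cos{\left(2 y - 1 \right)}}{4}] = \frac{3 \sin{\left(2 y - 1 \right)}}{2} = f(y).
F(1) = - \frac{3 \cos{\left(1 \right)}}{4}; F(0) = - \frac{3 \cos{\left(1 \right)}}{4}.
Integral = F(1) - F(0) = 0.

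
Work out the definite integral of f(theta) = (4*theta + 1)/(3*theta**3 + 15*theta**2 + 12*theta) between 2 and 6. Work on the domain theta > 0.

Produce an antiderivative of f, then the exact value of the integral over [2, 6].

Antiderivative: F(theta) = (log(theta) + 4*log(theta + 1) - 5*log(theta + 4))/12; value = -5*log(10)/12 - log(3)/3 - log(2)/12 + log(7)/3 + log(6)/2

Factor the denominator (3*theta*(theta + 1)*(theta + 4)) and decompose: f = -5/(12*(theta + 4)) + 1/(3*(theta + 1)) + 1/(12*theta); each piece integrates to a log, atan, or power term.
F(theta) = (log(theta) + 4*log(theta + 1) - 5*log(theta + 4))/12 is an antiderivative of f.
Check: d/dtheta[(log(theta) + 4*log(theta + 1) - 5*log(theta + 4))/12] = (4*theta + 1)/(3*theta**3 + 15*theta**2 + 12*theta) = f(theta).
F(6) = -5*log(10)/12 + log(6)/12 + log(7)/3; F(2) = -5*log(6)/12 + log(2)/12 + log(3)/3.
Integral = F(6) - F(2) = -5*log(10)/12 - log(3)/3 - log(2)/12 + log(7)/3 + log(6)/2.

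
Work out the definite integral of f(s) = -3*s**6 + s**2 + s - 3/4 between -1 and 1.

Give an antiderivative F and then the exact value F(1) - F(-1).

Integrate term by term and add the pieces.
F(s) = s*(-36*s**6 + 28*s**2 + 42*s - 63)/84 is an antiderivative of f.
Check: d/ds[s*(-36*s**6 + 28*s**2 + 42*s - 63)/84] = -3*s**6 + s**2 + s - 3/4 = f(s).
F(1) = -29/84; F(-1) = 113/84.
Integral = F(1) - F(-1) = -71/42.

Antiderivative: F(s) = s*(-36*s**6 + 28*s**2 + 42*s - 63)/84; value = -71/42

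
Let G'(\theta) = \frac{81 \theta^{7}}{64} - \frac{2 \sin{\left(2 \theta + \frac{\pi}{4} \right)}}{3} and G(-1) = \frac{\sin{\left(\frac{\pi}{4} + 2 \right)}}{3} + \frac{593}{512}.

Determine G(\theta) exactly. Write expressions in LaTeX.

The integrand splits into summands that can be handled one at a time.
A general antiderivative is \frac{81 \theta^{8}}{512} + \frac{\cos{\left(2 \theta + \frac{\pi}{4} \right)}}{3} + C.
The condition gives C = \frac{\sin{\left(\frac{\pi}{4} + 2 \right)}}{3} + \frac{593}{512} - (\frac{\sin{\left(\frac{\pi}{4} + 2 \right)}}{3} + \frac{81}{512}) = 1.
So G(\theta) = \frac{81 \theta^{8}}{512} + \frac{\cos{\left(2 \theta + \frac{\pi}{4} \right)}}{3} + 1.
Check: d/d\theta[\frac{81 \theta^{8}}{512} + \frac{\cos{\left(2 \theta + \frac{\pi}{4} \right)}}{3} + 1] = \frac{81 \theta^{7}}{64} - \frac{2 \sin{\left(2 \theta + \frac{\pi}{4} \right)}}{3} = G'(\theta).

G(\theta) = \frac{81 \theta^{8}}{512} + \frac{\cos{\left(2 \theta + \frac{\pi}{4} \right)}}{3} + 1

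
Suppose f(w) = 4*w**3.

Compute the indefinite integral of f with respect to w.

F(w) = w**4 + C

A candidate is checked by its d/dw: the result must match f(w).
Check: d/dw[w**4] = 4*w**3 = f(w).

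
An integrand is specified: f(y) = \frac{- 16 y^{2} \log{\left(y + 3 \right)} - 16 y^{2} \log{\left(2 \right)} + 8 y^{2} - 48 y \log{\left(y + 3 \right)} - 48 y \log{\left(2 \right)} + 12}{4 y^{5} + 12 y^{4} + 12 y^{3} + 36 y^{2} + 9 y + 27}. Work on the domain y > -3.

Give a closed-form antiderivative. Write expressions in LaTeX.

An antiderivative is F(y) = \frac{4 \log{\left(2 y + 6 \right)}}{2 y^{2} + 3}.

Recognize the product-rule pattern: f = u'v + uv' with u = \frac{2}{y^{2} + \frac{3}{2}}, v = \log{\left(2 y + 6 \right)}, so integration by parts undoes it.
Check: d/dy[\frac{4 \log{\left(2 y + 6 \right)}}{2 y^{2} + 3}] = \frac{- 16 y^{2} \log{\left(y + 3 \right)} - 16 y^{2} \log{\left(2 \right)} + 8 y^{2} - 48 y \log{\left(y + 3 \right)} - 48 y \log{\left(2 \right)} + 12}{4 y^{5} + 12 y^{4} + 12 y^{3} + 36 y^{2} + 9 y + 27} = f(y).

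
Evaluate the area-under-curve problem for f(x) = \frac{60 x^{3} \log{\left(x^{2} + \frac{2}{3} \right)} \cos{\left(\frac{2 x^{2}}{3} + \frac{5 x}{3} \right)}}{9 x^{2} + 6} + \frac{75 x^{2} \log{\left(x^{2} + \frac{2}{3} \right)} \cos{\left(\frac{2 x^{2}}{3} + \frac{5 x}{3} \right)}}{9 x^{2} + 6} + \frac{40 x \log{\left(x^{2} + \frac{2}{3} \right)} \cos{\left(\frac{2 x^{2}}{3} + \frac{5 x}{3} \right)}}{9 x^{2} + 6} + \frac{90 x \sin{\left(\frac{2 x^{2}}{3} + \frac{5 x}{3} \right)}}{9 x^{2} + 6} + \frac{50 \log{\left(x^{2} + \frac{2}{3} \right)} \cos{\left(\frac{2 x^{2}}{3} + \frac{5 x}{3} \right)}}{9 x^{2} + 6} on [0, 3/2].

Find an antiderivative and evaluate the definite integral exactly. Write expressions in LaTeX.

Antiderivative: F(x) = 5 \log{\left(x^{2} + \frac{2}{3} \right)} \sin{\left(\frac{2 x^{2}}{3} + \frac{5 x}{3} \right)}; value = 5 \log{\left(\frac{35}{12} \right)} \sin{\left(4 \right)}

f has the shape u'v + uv' for u = 5 \log{\left(x^{2} + \frac{2}{3} \right)} and v = \sin{\left(\frac{2 x^{2}}{3} + \frac{5 x}{3} \right)} — it is the derivative of the product u*v.
F(x) = 5 \log{\left(x^{2} + \frac{2}{3} \right)} \sin{\left(\frac{2 x^{2}}{3} + \frac{5 x}{3} \right)} is an antiderivative of f.
Check: d/dx[5 \log{\left(x^{2} + \frac{2}{3} \right)} \sin{\left(\frac{2 x^{2}}{3} + \frac{5 x}{3} \right)}] = \frac{60 x^{3} \log{\left(x^{2} + \frac{2}{3} \right)} \cos{\left(\frac{2 x^{2}}{3} + \frac{5 x}{3} \right)} + 75 x^{2} \log{\left(x^{2} + \frac{2}{3} \right)} \cos{\left(\frac{2 x^{2}}{3} + \frac{5 x}{3} \right)} + 40 x \log{\left(x^{2} + \frac{2}{3} \right)} \cos{\left(\frac{2 x^{2}}{3} + \frac{5 x}{3} \right)} + 90 x \sin{\left(\frac{2 x^{2}}{3} + \frac{5 x}{3} \right)} + 50 \log{\left(x^{2} + \frac{2}{3} \right)} \cos{\left(\frac{2 x^{2}}{3} + \frac{5 x}{3} \right)}}{9 x^{2} + 6}, which equals f(x).
F(3/2) = 5 \log{\left(\frac{35}{12} \right)} \sin{\left(4 \right)}; F(0) = 0.
Integral = F(3/2) - F(0) = 5 \log{\left(\frac{35}{12} \right)} \sin{\left(4 \right)}.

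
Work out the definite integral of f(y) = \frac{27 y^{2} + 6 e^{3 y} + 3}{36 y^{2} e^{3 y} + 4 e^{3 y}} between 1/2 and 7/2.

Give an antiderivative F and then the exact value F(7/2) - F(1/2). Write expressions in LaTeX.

Antiderivative: F(y) = \frac{\left(2 e^{3 y} \operatorname{atan}{\left(3 y \right)} - 1\right) e^{- 3 y}}{4}; value = - \frac{\operatorname{atan}{\left(\frac{3}{2} \right)}}{2} - \frac{1}{4 e^{\frac{21}{2}}} + \frac{1}{4 e^{\frac{3}{2}}} + \frac{\operatorname{atan}{\left(\frac{21}{2} \right)}}{2}

Differentiate the proposed F(y) back; it has to land on f(y) exactly.
F(y) = \frac{\left(2 e^{3 y} \operatorname{atan}{\left(3 y \right)} - 1\right) e^{- 3 y}}{4} is an antiderivative of f.
Check: d/dy[\frac{\left(2 e^{3 y} \operatorname{atan}{\left(3 y \right)} - 1\right) e^{- 3 y}}{4}] = \frac{27 y^{2} + 6 e^{3 y} + 3}{36 y^{2} e^{3 y} + 4 e^{3 y}} = f(y).
F(7/2) = - \frac{1}{4 e^{\frac{21}{2}}} + \frac{\operatorname{atan}{\left(\frac{21}{2} \right)}}{2}; F(1/2) = - \frac{1}{4 e^{\frac{3}{2}}} + \frac{\operatorname{atan}{\left(\frac{3}{2} \right)}}{2}.
Integral = F(7/2) - F(1/2) = - \frac{\operatorname{atan}{\left(\frac{3}{2} \right)}}{2} - \frac{1}{4 e^{\frac{21}{2}}} + \frac{1}{4 e^{\frac{3}{2}}} + \frac{\operatorname{atan}{\left(\frac{21}{2} \right)}}{2}.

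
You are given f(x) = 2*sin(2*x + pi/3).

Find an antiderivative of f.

An antiderivative is F(x) = -cos(2*x + pi/3).

Recover f(x) by differentiating a candidate F(x); any mismatch rules it out.
Check: d/dx[-cos(2*x + pi/3)] = 2*sin(2*x + pi/3) = f(x).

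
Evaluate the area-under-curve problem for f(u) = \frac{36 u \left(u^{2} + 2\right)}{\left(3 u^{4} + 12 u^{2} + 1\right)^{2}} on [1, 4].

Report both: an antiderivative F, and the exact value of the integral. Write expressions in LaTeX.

f matches the chain-rule pattern g'(h)*h' with inner function h(u) = u^{4} + 4 u^{2} + \frac{1}{3}; substituting w = h(u) collapses the integral.
F(u) = - \frac{1}{u^{4} + 4 u^{2} + \frac{1}{3}} is an antiderivative of f.
Check: d/du[- \frac{1}{u^{4} + 4 u^{2} + \frac{1}{3}}] = \frac{36 u^{3} + 72 u}{9 u^{8} + 72 u^{6} + 150 u^{4} + 24 u^{2} + 1}, which equals f(u).
F(4) = - \frac{3}{961}; F(1) = - \frac{3}{16}.
Integral = F(4) - F(1) = \frac{2835}{15376}.

Antiderivative: F(u) = - \frac{1}{u^{4} + 4 u^{2} + \frac{1}{3}}; value = \frac{2835}{15376}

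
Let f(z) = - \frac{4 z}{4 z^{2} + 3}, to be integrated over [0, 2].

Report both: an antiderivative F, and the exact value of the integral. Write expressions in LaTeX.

f matches the chain-rule pattern g'(h)*h' with inner function h(z) = 4 z^{2} + 3; substituting u = h(z) collapses the integral.
F(z) = - \frac{\log{\left(4 z^{2} + 3 \right)}}{2} is an antiderivative of f.
Check: d/dz[- \frac{\log{\left(4 z^{2} + 3 \right)}}{2}] = - \frac{4 z}{4 z^{2} + 3} = f(z).
F(2) = - \frac{\log{\left(19 \right)}}{2}; F(0) = - \frac{\log{\left(3 \right)}}{2}.
Integral = F(2) - F(0) = - \frac{\log{\left(19 \right)}}{2} + \frac{\log{\left(3 \right)}}{2}.

Antiderivative: F(z) = - \frac{\log{\left(4 z^{2} + 3 \right)}}{2}; value = - \frac{\log{\left(19 \right)}}{2} + \frac{\log{\left(3 \right)}}{2}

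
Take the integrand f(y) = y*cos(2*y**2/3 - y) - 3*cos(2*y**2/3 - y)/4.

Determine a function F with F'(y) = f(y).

An antiderivative is F(y) = 3*sin(2*y**2/3 - y)/4.

The substitution u = 2*y**2/3 - y works: f is exactly (dF/du)*(du/dy) for that inner function.
Check: d/dy[3*sin(2*y**2/3 - y)/4] = y*cos(2*y**2/3 - y) - 3*cos(2*y**2/3 - y)/4 = f(y).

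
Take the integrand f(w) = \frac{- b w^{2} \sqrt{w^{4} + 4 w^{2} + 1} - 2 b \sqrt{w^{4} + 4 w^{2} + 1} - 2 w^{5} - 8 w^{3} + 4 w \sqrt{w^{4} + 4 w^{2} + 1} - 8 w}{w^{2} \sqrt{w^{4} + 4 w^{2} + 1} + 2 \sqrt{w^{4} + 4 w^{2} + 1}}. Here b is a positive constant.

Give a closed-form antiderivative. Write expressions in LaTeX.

An antiderivative is F(w) = - b w - \sqrt{w^{4} + 4 w^{2} + 1} + 2 \log{\left(2 w^{2} + 4 \right)}.

An antiderivative F(w) passes only if d/dw[F] lands on f(w) exactly.
Check: d/dw[- b w - \sqrt{w^{4} + 4 w^{2} + 1} + 2 \log{\left(2 w^{2} + 4 \right)}] = \frac{- b w^{2} \sqrt{w^{4} + 4 w^{2} + 1} - 2 b \sqrt{w^{4} + 4 w^{2} + 1} - 2 w^{5} - 8 w^{3} + 4 w \sqrt{w^{4} + 4 w^{2} + 1} - 8 w}{w^{2} \sqrt{w^{4} + 4 w^{2} + 1} + 2 \sqrt{w^{4} + 4 w^{2} + 1}} = f(w).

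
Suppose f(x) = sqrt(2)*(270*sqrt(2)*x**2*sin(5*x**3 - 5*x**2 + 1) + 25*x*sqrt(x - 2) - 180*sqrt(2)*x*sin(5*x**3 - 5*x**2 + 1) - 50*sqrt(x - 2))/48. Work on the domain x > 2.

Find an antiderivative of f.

Since d/dx undoes antidifferentiation here, F'(x) = f(x) is required of F(x).
Check: d/dx[5*(x/2 - 1)**(5/2)/3 - 3*cos(5*x**3 - 5*x**2 + 1)/4] = sqrt(2)*(270*sqrt(2)*x**2*sin(5*x**3 - 5*x**2 + 1) + 25*x*sqrt(x - 2) - 180*sqrt(2)*x*sin(5*x**3 - 5*x**2 + 1) - 50*sqrt(x - 2))/48 = f(x).

An antiderivative is F(x) = 5*(x/2 - 1)**(5/2)/3 - 3*cos(5*x**3 - 5*x**2 + 1)/4.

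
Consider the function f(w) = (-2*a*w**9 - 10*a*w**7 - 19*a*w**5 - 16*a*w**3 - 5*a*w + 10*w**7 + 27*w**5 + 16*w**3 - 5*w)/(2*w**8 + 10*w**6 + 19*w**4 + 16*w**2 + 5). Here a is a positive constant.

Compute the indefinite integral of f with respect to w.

F(w) = (-2*a*w**2*(w**2 + 1) + 5*(w**2 + 1)*log(w**4 + 3*w**2 + 5/2) + 8)/(4*(w**2 + 1)) + C

Recover f(w) by differentiating a candidate F(w); any mismatch rules it out.
Check: d/dw[(-2*a*w**2*(w**2 + 1) + 5*(w**2 + 1)*log(w**4 + 3*w**2 + 5/2) + 8)/(4*(w**2 + 1))] = (-2*a*w**9 - 10*a*w**7 - 19*a*w**5 - 16*a*w**3 - 5*a*w + 10*w**7 + 27*w**5 + 16*w**3 - 5*w)/(2*w**8 + 10*w**6 + 19*w**4 + 16*w**2 + 5) = f(w).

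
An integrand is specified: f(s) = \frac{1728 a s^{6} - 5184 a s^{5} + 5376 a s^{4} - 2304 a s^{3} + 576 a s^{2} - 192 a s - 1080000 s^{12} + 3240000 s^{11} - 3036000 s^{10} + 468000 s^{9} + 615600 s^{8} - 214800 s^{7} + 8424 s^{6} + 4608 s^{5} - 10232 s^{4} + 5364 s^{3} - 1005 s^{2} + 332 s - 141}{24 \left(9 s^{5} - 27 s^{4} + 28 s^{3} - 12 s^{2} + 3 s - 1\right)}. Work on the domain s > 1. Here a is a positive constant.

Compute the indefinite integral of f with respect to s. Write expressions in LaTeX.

F(s) = - \frac{- 192 a s^{4} + 384 a s^{3} - 192 a s^{2} + 30000 s^{10} - 60000 s^{9} + 18000 s^{8} + 24000 s^{7} - 10200 s^{6} - 3600 s^{5} + 1664 s^{4} + 32 s^{3} - 24 s^{2} \operatorname{atan}{\left(3 s \right)} + 331 s^{2} + 48 s \operatorname{atan}{\left(3 s \right)} - 214 s - 24 \operatorname{atan}{\left(3 s \right)} + 2}{48 \left(s - 1\right)^{2}} + C

Any candidate F(s) must reproduce f(s) exactly when differentiated.
Check: d/ds[- \frac{- 192 a s^{4} + 384 a s^{3} - 192 a s^{2} + 30000 s^{10} - 60000 s^{9} + 18000 s^{8} + 24000 s^{7} - 10200 s^{6} - 3600 s^{5} + 1664 s^{4} + 32 s^{3} - 24 s^{2} \operatorname{atan}{\left(3 s \right)} + 331 s^{2} + 48 s \operatorname{atan}{\left(3 s \right)} - 214 s - 24 \operatorname{atan}{\left(3 s \right)} + 2}{48 \left(s - 1\right)^{2}}] = \frac{1728 a s^{6} - 5184 a s^{5} + 5376 a s^{4} - 2304 a s^{3} + 576 a s^{2} - 192 a s - 1080000 s^{12} + 3240000 s^{11} - 3036000 s^{10} + 468000 s^{9} + 615600 s^{8} - 214800 s^{7} + 8424 s^{6} + 4608 s^{5} - 10232 s^{4} + 5364 s^{3} - 1005 s^{2} + 332 s - 141}{216 s^{5} - 648 s^{4} + 672 s^{3} - 288 s^{2} + 72 s - 24}, which equals f(s).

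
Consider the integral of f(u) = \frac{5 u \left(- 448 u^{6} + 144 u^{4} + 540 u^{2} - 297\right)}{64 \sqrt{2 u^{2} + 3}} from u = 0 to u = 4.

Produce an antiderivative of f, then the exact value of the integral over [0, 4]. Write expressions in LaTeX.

Recognize the product-rule pattern: f = v'r + vr' with v = - \frac{5 \sqrt{2 u^{2} + 3}}{2}, r = \left(u^{2} - \frac{3}{4}\right)^{3}, so integration by parts undoes it.
F(u) = - \frac{5 u^{6} \sqrt{2 u^{2} + 3}}{2} + \frac{45 u^{4} \sqrt{2 u^{2} + 3}}{8} - \frac{135 u^{2} \sqrt{2 u^{2} + 3}}{32} + \frac{135 \sqrt{2 u^{2} + 3}}{128} is an antiderivative of f.
Check: d/du[- \frac{5 u^{6} \sqrt{2 u^{2} + 3}}{2} + \frac{45 u^{4} \sqrt{2 u^{2} + 3}}{8} - \frac{135 u^{2} \sqrt{2 u^{2} + 3}}{32} + \frac{135 \sqrt{2 u^{2} + 3}}{128}] = \frac{- 2240 u^{7} + 720 u^{5} + 2700 u^{3} - 1485 u}{64 \sqrt{2 u^{2} + 3}}, which equals f(u).
F(4) = - \frac{1134905 \sqrt{35}}{128}; F(0) = \frac{135 \sqrt{3}}{128}.
Integral = F(4) - F(0) = - \frac{1134905 \sqrt{35}}{128} - \frac{135 \sqrt{3}}{128}.

Antiderivative: F(u) = - \frac{5 u^{6} \sqrt{2 u^{2} + 3}}{2} + \frac{45 u^{4} \sqrt{2 u^{2} + 3}}{8} - \frac{135 u^{2} \sqrt{2 u^{2} + 3}}{32} + \frac{135 \sqrt{2 u^{2} + 3}}{128}; value = - \frac{1134905 \sqrt{35}}{128} - \frac{135 \sqrt{3}}{128}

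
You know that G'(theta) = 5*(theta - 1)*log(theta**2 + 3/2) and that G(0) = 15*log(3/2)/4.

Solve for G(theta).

Since d/dtheta undoes antidifferentiation here, G(theta) must give back the stated G'(theta).
A general antiderivative is -5*theta**2/2 + 10*theta + (5*theta**2/2 - 5*theta)*log(theta**2 + 3/2) + 15*log(theta**2 + 3/2)/4 - 5*sqrt(6)*atan(sqrt(6)*theta/3) + C.
The condition gives C = 15*log(3/2)/4 - (15*log(3/2)/4) = 0.
So G(theta) = 5*theta**2*log(theta**2 + 3/2)/2 - 5*theta**2/2 - 5*theta*log(theta**2 + 3/2) + 10*theta + 15*log(theta**2 + 3/2)/4 - 5*sqrt(6)*atan(sqrt(6)*theta/3).
Check: d/dtheta[5*theta**2*log(theta**2 + 3/2)/2 - 5*theta**2/2 - 5*theta*log(theta**2 + 3/2) + 10*theta + 15*log(theta**2 + 3/2)/4 - 5*sqrt(6)*atan(sqrt(6)*theta/3)] = 5*theta*log(theta**2 + 3/2) - 5*log(theta**2 + 3/2), which equals G'(theta).

G(theta) = 5*theta**2*log(theta**2 + 3/2)/2 - 5*theta**2/2 - 5*theta*log(theta**2 + 3/2) + 10*theta + 15*log(theta**2 + 3/2)/4 - 5*sqrt(6)*atan(sqrt(6)*theta/3)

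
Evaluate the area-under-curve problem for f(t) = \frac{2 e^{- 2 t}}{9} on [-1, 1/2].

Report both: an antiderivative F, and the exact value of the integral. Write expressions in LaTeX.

A candidate is checked by its d/dt: the result must match f(t).
F(t) = - \frac{e^{- 2 t}}{9} is an antiderivative of f.
Check: d/dt[- \frac{e^{- 2 t}}{9}] = \frac{2 e^{- 2 t}}{9} = f(t).
F(1/2) = - \frac{1}{9 e}; F(-1) = - \frac{e^{2}}{9}.
Integral = F(1/2) - F(-1) = - \frac{1}{9 e} + \frac{e^{2}}{9}.

Antiderivative: F(t) = - \frac{e^{- 2 t}}{9}; value = - \frac{1}{9 e} + \frac{e^{2}}{9}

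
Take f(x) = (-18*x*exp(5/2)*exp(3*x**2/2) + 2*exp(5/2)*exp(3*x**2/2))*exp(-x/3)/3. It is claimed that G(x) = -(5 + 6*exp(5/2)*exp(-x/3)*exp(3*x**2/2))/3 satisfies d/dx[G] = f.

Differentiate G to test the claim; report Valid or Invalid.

Valid - the claim checks out under differentiation.

d/dx[G] = (-18*x*exp(5/2)*exp(3*x**2/2) + 2*exp(5/2)*exp(3*x**2/2))*exp(-x/3)/3
This equals f(x) exactly, so the claim holds.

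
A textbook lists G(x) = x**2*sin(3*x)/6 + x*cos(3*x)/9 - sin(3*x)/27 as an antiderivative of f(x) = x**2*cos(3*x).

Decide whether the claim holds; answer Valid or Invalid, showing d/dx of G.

Invalid: d/dx[G] - f = -x**2*cos(3*x)/2, which is not 0.

d/dx[G] = x**2*cos(3*x)/2
d/dx[G] - f(x) = -x**2*cos(3*x)/2 != 0.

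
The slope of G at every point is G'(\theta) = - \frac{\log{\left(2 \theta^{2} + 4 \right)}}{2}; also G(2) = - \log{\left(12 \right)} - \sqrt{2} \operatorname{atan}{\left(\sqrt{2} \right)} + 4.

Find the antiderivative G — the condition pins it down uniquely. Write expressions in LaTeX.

G(\theta) = - \frac{\theta \log{\left(\theta^{2} + 2 \right)}}{2} - \frac{\theta \log{\left(2 \right)}}{2} + \theta - \sqrt{2} \operatorname{atan}{\left(\frac{\sqrt{2} \theta}{2} \right)} + 2

Recover the given G'(\theta) by differentiating a candidate G(\theta); any mismatch rules it out.
A general antiderivative is - \frac{\theta \log{\left(2 \theta^{2} + 4 \right)}}{2} + \theta - \sqrt{2} \operatorname{atan}{\left(\frac{\sqrt{2} \theta}{2} \right)} + C.
The condition gives C = - \log{\left(12 \right)} - \sqrt{2} \operatorname{atan}{\left(\sqrt{2} \right)} + 4 - (- \log{\left(12 \right)} - \sqrt{2} \operatorname{atan}{\left(\sqrt{2} \right)} + 2) = 2.
So G(\theta) = - \frac{\theta \log{\left(\theta^{2} + 2 \right)}}{2} - \frac{\theta \log{\left(2 \right)}}{2} + \theta - \sqrt{2} \operatorname{atan}{\left(\frac{\sqrt{2} \theta}{2} \right)} + 2.
Check: d/d\theta[- \frac{\theta \log{\left(\theta^{2} + 2 \right)}}{2} - \frac{\theta \log{\left(2 \right)}}{2} + \theta - \sqrt{2} \operatorname{atan}{\left(\frac{\sqrt{2} \theta}{2} \right)} + 2] = - \frac{\log{\left(\theta^{2} + 2 \right)}}{2} - \frac{\log{\left(2 \right)}}{2}, which equals G'(\theta).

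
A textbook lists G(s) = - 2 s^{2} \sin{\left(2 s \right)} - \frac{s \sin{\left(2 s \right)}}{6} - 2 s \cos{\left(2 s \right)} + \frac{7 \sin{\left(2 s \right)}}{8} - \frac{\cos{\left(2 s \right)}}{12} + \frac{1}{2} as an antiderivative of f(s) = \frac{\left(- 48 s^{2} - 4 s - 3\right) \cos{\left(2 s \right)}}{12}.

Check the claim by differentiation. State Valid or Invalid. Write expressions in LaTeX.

d/ds[G] = - 4 s^{2} \cos{\left(2 s \right)} - \frac{s \cos{\left(2 s \right)}}{3} - \frac{\cos{\left(2 s \right)}}{4}
This equals f(s) exactly, so the claim holds.

Valid - differentiating G returns exactly f.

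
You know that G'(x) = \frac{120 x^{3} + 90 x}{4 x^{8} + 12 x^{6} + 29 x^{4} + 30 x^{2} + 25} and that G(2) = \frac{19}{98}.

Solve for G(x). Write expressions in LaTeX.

G(x) = \frac{2 x^{4} + 3 x^{2} - 25}{2 \left(2 x^{4} + 3 x^{2} + 5\right)}

G'(x) matches the chain-rule pattern g'(h)*h' with inner function h(x) = \frac{2 x^{4}}{3} + x^{2} + \frac{5}{3}; substituting u = h(x) collapses the integral.
A general antiderivative is - \frac{5}{\frac{2 x^{4}}{3} + x^{2} + \frac{5}{3}} + C.
The condition gives C = \frac{19}{98} - (- \frac{15}{49}) = \frac{1}{2}.
So G(x) = \frac{2 x^{4} + 3 x^{2} - 25}{2 \left(2 x^{4} + 3 x^{2} + 5\right)}.
Check: d/dx[\frac{2 x^{4} + 3 x^{2} - 25}{2 \left(2 x^{4} + 3 x^{2} + 5\right)}] = \frac{120 x^{3} + 90 x}{4 x^{8} + 12 x^{6} + 29 x^{4} + 30 x^{2} + 25} = G'(x).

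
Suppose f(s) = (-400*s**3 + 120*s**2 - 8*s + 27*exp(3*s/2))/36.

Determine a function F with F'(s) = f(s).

An antiderivative F(s) passes only if d/ds[F] lands on f(s) exactly.
Check: d/ds[-25*s**4/9 + 10*s**3/9 - s**2/9 + exp(3*s/2)/2] = -100*s**3/9 + 10*s**2/3 - 2*s/9 + 3*exp(3*s/2)/4, which equals f(s).

An antiderivative is F(s) = -25*s**4/9 + 10*s**3/9 - s**2/9 + exp(3*s/2)/2.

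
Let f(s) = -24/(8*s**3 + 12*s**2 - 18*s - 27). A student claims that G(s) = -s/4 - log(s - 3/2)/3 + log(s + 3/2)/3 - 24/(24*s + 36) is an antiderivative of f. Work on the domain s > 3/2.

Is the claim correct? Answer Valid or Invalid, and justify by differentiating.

Invalid: d/ds[G] - f = -1/4, which is not 0.

d/ds[G] = (-8*s**3 - 12*s**2 + 18*s - 69)/(32*s**3 + 48*s**2 - 72*s - 108)
d/ds[G] - f(s) = -1/4 != 0.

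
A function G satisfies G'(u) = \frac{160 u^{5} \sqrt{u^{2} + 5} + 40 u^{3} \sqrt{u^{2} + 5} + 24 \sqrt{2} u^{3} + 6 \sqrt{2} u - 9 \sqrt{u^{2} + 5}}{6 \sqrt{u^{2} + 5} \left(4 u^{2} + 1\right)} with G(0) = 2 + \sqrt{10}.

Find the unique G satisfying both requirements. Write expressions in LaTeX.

G(u) = \frac{20 u^{4} + 12 \sqrt{2} \sqrt{u^{2} + 5} - 9 \operatorname{atan}{\left(2 u \right)} + 24}{12}

The proposed G(u) is checked by its d/du: the result must match the given G'(u).
A general antiderivative is \frac{5 u^{4}}{3} + 2 \sqrt{\frac{u^{2}}{2} + \frac{5}{2}} - \frac{3 \operatorname{atan}{\left(2 u \right)}}{4} + C.
The condition gives C = 2 + \sqrt{10} - (\sqrt{10}) = 2.
So G(u) = \frac{20 u^{4} + 12 \sqrt{2} \sqrt{u^{2} + 5} - 9 \operatorname{atan}{\left(2 u \right)} + 24}{12}.
Check: d/du[\frac{20 u^{4} + 12 \sqrt{2} \sqrt{u^{2} + 5} - 9 \operatorname{atan}{\left(2 u \right)} + 24}{12}] = \frac{160 u^{5} \sqrt{u^{2} + 5} + 40 u^{3} \sqrt{u^{2} + 5} + 24 \sqrt{2} u^{3} + 6 \sqrt{2} u - 9 \sqrt{u^{2} + 5}}{24 u^{2} \sqrt{u^{2} + 5} + 6 \sqrt{u^{2} + 5}}, which equals G'(u).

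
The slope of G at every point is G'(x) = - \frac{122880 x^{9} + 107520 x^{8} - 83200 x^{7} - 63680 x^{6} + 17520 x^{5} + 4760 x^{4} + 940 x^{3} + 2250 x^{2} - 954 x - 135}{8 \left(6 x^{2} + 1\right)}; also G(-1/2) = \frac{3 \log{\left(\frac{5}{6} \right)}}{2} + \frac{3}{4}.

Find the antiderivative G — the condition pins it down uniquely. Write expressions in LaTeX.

Any candidate G(x) must reproduce the stated G'(x) exactly.
A general antiderivative is - \frac{5 \left(4 x^{2} + x - \frac{3}{2}\right)^{4}}{4} + \frac{3 \log{\left(2 x^{2} + \frac{1}{3} \right)}}{2} + C.
The condition gives C = \frac{3 \log{\left(\frac{5}{6} \right)}}{2} + \frac{3}{4} - (- \frac{5}{4} + \frac{3 \log{\left(\frac{5}{6} \right)}}{2}) = 2.
So G(x) = - 320 x^{8} - 320 x^{7} + 360 x^{6} + 340 x^{5} - \frac{725 x^{4}}{4} - \frac{255 x^{3}}{2} + \frac{405 x^{2}}{8} + \frac{135 x}{8} + \frac{3 \log{\left(2 x^{2} + \frac{1}{3} \right)}}{2} - \frac{277}{64}.
Check: d/dx[- 320 x^{8} - 320 x^{7} + 360 x^{6} + 340 x^{5} - \frac{725 x^{4}}{4} - \frac{255 x^{3}}{2} + \frac{405 x^{2}}{8} + \frac{135 x}{8} + \frac{3 \log{\left(2 x^{2} + \frac{1}{3} \right)}}{2} - \frac{277}{64}] = \frac{- 122880 x^{9} - 107520 x^{8} + 83200 x^{7} + 63680 x^{6} - 17520 x^{5} - 4760 x^{4} - 940 x^{3} - 2250 x^{2} + 954 x + 135}{48 x^{2} + 8}, which equals G'(x).

G(x) = - 320 x^{8} - 320 x^{7} + 360 x^{6} + 340 x^{5} - \frac{725 x^{4}}{4} - \frac{255 x^{3}}{2} + \frac{405 x^{2}}{8} + \frac{135 x}{8} + \frac{3 \log{\left(2 x^{2} + \frac{1}{3} \right)}}{2} - \frac{277}{64}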